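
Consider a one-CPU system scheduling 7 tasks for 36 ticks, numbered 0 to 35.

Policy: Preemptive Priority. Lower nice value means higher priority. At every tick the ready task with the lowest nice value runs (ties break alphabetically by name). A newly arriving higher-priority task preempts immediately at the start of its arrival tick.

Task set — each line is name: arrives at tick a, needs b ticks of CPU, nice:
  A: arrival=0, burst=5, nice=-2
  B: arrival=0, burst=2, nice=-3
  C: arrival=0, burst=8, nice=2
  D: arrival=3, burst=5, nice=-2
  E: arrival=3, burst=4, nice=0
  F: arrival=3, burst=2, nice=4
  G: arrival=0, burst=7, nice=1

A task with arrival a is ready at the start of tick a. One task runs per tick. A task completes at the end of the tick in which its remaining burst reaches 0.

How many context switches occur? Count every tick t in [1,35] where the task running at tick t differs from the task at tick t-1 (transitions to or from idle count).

t=0: ready={A,B,C,G} → run B
t=1: ready={A,B,C,G} → run B
t=2: ready={A,C,G} → run A
t=3: ready={A,C,D,E,F,G} → run A
t=4: ready={A,C,D,E,F,G} → run A
t=5: ready={A,C,D,E,F,G} → run A
t=6: ready={A,C,D,E,F,G} → run A
t=7: ready={C,D,E,F,G} → run D
t=8: ready={C,D,E,F,G} → run D
t=9: ready={C,D,E,F,G} → run D
t=10: ready={C,D,E,F,G} → run D
t=11: ready={C,D,E,F,G} → run D
t=12: ready={C,E,F,G} → run E
t=13: ready={C,E,F,G} → run E
t=14: ready={C,E,F,G} → run E
t=15: ready={C,E,F,G} → run E
t=16: ready={C,F,G} → run G
t=17: ready={C,F,G} → run G
t=18: ready={C,F,G} → run G
t=19: ready={C,F,G} → run G
t=20: ready={C,F,G} → run G
t=21: ready={C,F,G} → run G
t=22: ready={C,F,G} → run G
t=23: ready={C,F} → run C
t=24: ready={C,F} → run C
t=25: ready={C,F} → run C
t=26: ready={C,F} → run C
t=27: ready={C,F} → run C
t=28: ready={C,F} → run C
t=29: ready={C,F} → run C
t=30: ready={C,F} → run C
t=31: ready={F} → run F
t=32: ready={F} → run F
t=33: (idle)
t=34: (idle)
t=35: (idle)

context switches = 7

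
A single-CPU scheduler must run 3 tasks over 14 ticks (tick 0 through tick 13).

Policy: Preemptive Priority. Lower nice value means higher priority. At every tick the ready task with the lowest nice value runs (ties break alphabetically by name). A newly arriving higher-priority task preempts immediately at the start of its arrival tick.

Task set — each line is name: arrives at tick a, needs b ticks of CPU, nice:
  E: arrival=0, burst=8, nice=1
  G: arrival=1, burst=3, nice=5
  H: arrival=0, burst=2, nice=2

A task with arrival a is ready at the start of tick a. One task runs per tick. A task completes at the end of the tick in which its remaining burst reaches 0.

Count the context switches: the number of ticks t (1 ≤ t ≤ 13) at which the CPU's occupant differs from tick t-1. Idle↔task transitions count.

context switches = 3

t=0: ready={E,H} → run E
t=1: ready={E,G,H} → run E
t=2: ready={E,G,H} → run E
t=3: ready={E,G,H} → run E
t=4: ready={E,G,H} → run E
t=5: ready={E,G,H} → run E
t=6: ready={E,G,H} → run E
t=7: ready={E,G,H} → run E
t=8: ready={G,H} → run H
t=9: ready={G,H} → run H
t=10: ready={G} → run G
t=11: ready={G} → run G
t=12: ready={G} → run G
t=13: (idle)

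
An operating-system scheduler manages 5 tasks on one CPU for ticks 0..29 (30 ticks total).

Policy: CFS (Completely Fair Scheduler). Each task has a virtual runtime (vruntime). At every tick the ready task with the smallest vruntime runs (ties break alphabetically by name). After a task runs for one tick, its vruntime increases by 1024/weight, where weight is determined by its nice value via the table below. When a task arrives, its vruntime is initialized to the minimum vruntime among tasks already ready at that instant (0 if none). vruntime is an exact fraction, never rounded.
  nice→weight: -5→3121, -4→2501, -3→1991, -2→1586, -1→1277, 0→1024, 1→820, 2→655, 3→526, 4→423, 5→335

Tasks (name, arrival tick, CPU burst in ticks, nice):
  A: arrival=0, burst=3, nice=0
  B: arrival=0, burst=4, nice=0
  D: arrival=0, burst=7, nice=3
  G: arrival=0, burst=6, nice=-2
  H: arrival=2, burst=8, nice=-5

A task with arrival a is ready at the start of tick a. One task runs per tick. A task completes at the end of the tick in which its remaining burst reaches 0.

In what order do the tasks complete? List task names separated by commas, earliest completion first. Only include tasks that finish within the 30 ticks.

completion order = A, H, B, G, D

t=0: vr[A=0 B=0 D=0 G=0] → run A
t=1: vr[A=1 B=0 D=0 G=0] → run B
t=2: vr[A=1 B=1 D=0 G=0 H=0] → run D
t=3: vr[A=1 B=1 D=512/263 G=0 H=0] → run G
t=4: vr[A=1 B=1 D=512/263 G=512/793 H=0] → run H
t=5: vr[A=1 B=1 D=512/263 G=512/793 H=1024/3121] → run H
t=6: vr[A=1 B=1 D=512/263 G=512/793 H=2048/3121] → run G
t=7: vr[A=1 B=1 D=512/263 G=1024/793 H=2048/3121] → run H
t=8: vr[A=1 B=1 D=512/263 G=1024/793 H=3072/3121] → run H
t=9: vr[A=1 B=1 D=512/263 G=1024/793 H=4096/3121] → run A
t=10: vr[A=2 B=1 D=512/263 G=1024/793 H=4096/3121] → run B
t=11: vr[A=2 B=2 D=512/263 G=1024/793 H=4096/3121] → run G
t=12: vr[A=2 B=2 D=512/263 G=1536/793 H=4096/3121] → run H
t=13: vr[A=2 B=2 D=512/263 G=1536/793 H=5120/3121] → run H
t=14: vr[A=2 B=2 D=512/263 G=1536/793 H=6144/3121] → run G
t=15: vr[A=2 B=2 D=512/263 G=2048/793 H=6144/3121] → run D
t=16: vr[A=2 B=2 D=1024/263 G=2048/793 H=6144/3121] → run H
t=17: vr[A=2 B=2 D=1024/263 G=2048/793 H=7168/3121] → run A
t=18: vr[B=2 D=1024/263 G=2048/793 H=7168/3121] → run B
t=19: vr[B=3 D=1024/263 G=2048/793 H=7168/3121] → run H
t=20: vr[B=3 D=1024/263 G=2048/793] → run G
t=21: vr[B=3 D=1024/263 G=2560/793] → run B
t=22: vr[D=1024/263 G=2560/793] → run G
t=23: vr[D=1024/263] → run D
t=24: vr[D=1536/263] → run D
t=25: vr[D=2048/263] → run D
t=26: vr[D=2560/263] → run D
t=27: vr[D=3072/263] → run D
t=28: (idle)
t=29: (idle)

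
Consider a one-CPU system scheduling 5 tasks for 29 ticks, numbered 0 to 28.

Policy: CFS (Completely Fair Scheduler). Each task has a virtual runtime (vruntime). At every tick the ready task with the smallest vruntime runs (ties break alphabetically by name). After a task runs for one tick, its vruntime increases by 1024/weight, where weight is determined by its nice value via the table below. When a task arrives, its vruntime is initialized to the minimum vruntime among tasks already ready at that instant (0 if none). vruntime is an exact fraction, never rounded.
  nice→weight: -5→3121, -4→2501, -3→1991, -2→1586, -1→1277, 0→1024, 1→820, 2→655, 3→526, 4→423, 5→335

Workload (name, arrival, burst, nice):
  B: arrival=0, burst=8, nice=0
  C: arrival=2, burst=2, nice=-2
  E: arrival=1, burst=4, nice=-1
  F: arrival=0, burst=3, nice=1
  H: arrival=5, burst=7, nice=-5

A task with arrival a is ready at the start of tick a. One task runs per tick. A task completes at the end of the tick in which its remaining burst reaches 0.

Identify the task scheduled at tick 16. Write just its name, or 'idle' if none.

t=0: vr[B=0 F=0] → run B
t=1: vr[B=1 E=0 F=0] → run E
t=2: vr[B=1 C=0 E=1024/1277 F=0] → run C
t=3: vr[B=1 C=512/793 E=1024/1277 F=0] → run F
t=4: vr[B=1 C=512/793 E=1024/1277 F=256/205] → run C
t=5: vr[B=1 E=1024/1277 F=256/205 H=1024/1277] → run E
t=6: vr[B=1 E=2048/1277 F=256/205 H=1024/1277] → run H
t=7: vr[B=1 E=2048/1277 F=256/205 H=4503552/3985517] → run B
t=8: vr[B=2 E=2048/1277 F=256/205 H=4503552/3985517] → run H
t=9: vr[B=2 E=2048/1277 F=256/205 H=5811200/3985517] → run F
t=10: vr[B=2 E=2048/1277 F=512/205 H=5811200/3985517] → run H
t=11: vr[B=2 E=2048/1277 F=512/205 H=7118848/3985517] → run E
t=12: vr[B=2 E=3072/1277 F=512/205 H=7118848/3985517] → run H
t=13: vr[B=2 E=3072/1277 F=512/205 H=8426496/3985517] → run B
t=14: vr[B=3 E=3072/1277 F=512/205 H=8426496/3985517] → run H
t=15: vr[B=3 E=3072/1277 F=512/205 H=9734144/3985517] → run E
t=16: vr[B=3 F=512/205 H=9734144/3985517] → run H
t=17: vr[B=3 F=512/205 H=11041792/3985517] → run F
t=18: vr[B=3 H=11041792/3985517] → run H
t=19: vr[B=3] → run B
t=20: vr[B=4] → run B
t=21: vr[B=5] → run B
t=22: vr[B=6] → run B
t=23: vr[B=7] → run B
t=24: (idle)
t=25: (idle)
t=26: (idle)
t=27: (idle)
t=28: (idle)

running at tick 16 = H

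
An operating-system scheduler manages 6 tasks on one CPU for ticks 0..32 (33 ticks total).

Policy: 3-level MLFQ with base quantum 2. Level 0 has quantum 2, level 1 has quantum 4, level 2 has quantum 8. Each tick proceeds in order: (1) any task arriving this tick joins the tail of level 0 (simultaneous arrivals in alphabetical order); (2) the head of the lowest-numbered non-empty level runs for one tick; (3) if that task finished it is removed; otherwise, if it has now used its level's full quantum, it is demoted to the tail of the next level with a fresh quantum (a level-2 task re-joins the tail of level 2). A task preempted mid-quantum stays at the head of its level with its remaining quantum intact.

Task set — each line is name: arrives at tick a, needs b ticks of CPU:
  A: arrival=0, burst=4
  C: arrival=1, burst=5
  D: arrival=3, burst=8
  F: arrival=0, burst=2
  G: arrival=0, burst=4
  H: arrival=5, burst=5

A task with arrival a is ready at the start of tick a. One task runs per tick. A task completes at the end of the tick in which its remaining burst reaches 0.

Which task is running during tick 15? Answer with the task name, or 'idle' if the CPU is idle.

running at tick 15 = G

t=0: L0/L1/L2 = AFG/-/- → run A
t=1: L0/L1/L2 = AFGC/-/- → run A
t=2: L0/L1/L2 = FGC/A/- → run F
t=3: L0/L1/L2 = FGCD/A/- → run F
t=4: L0/L1/L2 = GCD/A/- → run G
t=5: L0/L1/L2 = GCDH/A/- → run G
t=6: L0/L1/L2 = CDH/AG/- → run C
t=7: L0/L1/L2 = CDH/AG/- → run C
t=8: L0/L1/L2 = DH/AGC/- → run D
t=9: L0/L1/L2 = DH/AGC/- → run D
t=10: L0/L1/L2 = H/AGCD/- → run H
t=11: L0/L1/L2 = H/AGCD/- → run H
t=12: L0/L1/L2 = -/AGCDH/- → run A
t=13: L0/L1/L2 = -/AGCDH/- → run A
t=14: L0/L1/L2 = -/GCDH/- → run G
t=15: L0/L1/L2 = -/GCDH/- → run G
t=16: L0/L1/L2 = -/CDH/- → run C
t=17: L0/L1/L2 = -/CDH/- → run C
t=18: L0/L1/L2 = -/CDH/- → run C
t=19: L0/L1/L2 = -/DH/- → run D
t=20: L0/L1/L2 = -/DH/- → run D
t=21: L0/L1/L2 = -/DH/- → run D
t=22: L0/L1/L2 = -/DH/- → run D
t=23: L0/L1/L2 = -/H/D → run H
t=24: L0/L1/L2 = -/H/D → run H
t=25: L0/L1/L2 = -/H/D → run H
t=26: L0/L1/L2 = -/-/D → run D
t=27: L0/L1/L2 = -/-/D → run D
t=28: (idle)
t=29: (idle)
t=30: (idle)
t=31: (idle)
t=32: (idle)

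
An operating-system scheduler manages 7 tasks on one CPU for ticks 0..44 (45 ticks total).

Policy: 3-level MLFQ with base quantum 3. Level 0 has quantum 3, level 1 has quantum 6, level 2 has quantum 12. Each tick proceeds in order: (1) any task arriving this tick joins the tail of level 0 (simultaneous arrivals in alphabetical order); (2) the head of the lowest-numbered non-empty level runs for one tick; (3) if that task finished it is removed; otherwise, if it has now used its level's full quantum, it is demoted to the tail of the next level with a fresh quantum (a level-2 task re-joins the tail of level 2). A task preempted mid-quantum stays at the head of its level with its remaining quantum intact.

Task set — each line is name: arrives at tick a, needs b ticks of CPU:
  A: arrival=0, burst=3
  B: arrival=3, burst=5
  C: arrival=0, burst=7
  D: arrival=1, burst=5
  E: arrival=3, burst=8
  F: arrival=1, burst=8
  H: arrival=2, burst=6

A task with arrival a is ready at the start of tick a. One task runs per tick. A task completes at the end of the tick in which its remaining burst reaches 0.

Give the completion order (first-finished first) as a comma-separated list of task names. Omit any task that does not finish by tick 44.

t=0: L0/L1/L2 = AC/-/- → run A
t=1: L0/L1/L2 = ACDF/-/- → run A
t=2: L0/L1/L2 = ACDFH/-/- → run A
t=3: L0/L1/L2 = CDFHBE/-/- → run C
t=4: L0/L1/L2 = CDFHBE/-/- → run C
t=5: L0/L1/L2 = CDFHBE/-/- → run C
t=6: L0/L1/L2 = DFHBE/C/- → run D
t=7: L0/L1/L2 = DFHBE/C/- → run D
t=8: L0/L1/L2 = DFHBE/C/- → run D
t=9: L0/L1/L2 = FHBE/CD/- → run F
t=10: L0/L1/L2 = FHBE/CD/- → run F
t=11: L0/L1/L2 = FHBE/CD/- → run F
t=12: L0/L1/L2 = HBE/CDF/- → run H
t=13: L0/L1/L2 = HBE/CDF/- → run H
t=14: L0/L1/L2 = HBE/CDF/- → run H
t=15: L0/L1/L2 = BE/CDFH/- → run B
t=16: L0/L1/L2 = BE/CDFH/- → run B
t=17: L0/L1/L2 = BE/CDFH/- → run B
t=18: L0/L1/L2 = E/CDFHB/- → run E
t=19: L0/L1/L2 = E/CDFHB/- → run E
t=20: L0/L1/L2 = E/CDFHB/- → run E
t=21: L0/L1/L2 = -/CDFHBE/- → run C
t=22: L0/L1/L2 = -/CDFHBE/- → run C
t=23: L0/L1/L2 = -/CDFHBE/- → run C
t=24: L0/L1/L2 = -/CDFHBE/- → run C
t=25: L0/L1/L2 = -/DFHBE/- → run D
t=26: L0/L1/L2 = -/DFHBE/- → run D
t=27: L0/L1/L2 = -/FHBE/- → run F
t=28: L0/L1/L2 = -/FHBE/- → run F
t=29: L0/L1/L2 = -/FHBE/- → run F
t=30: L0/L1/L2 = -/FHBE/- → run F
t=31: L0/L1/L2 = -/FHBE/- → run F
t=32: L0/L1/L2 = -/HBE/- → run H
t=33: L0/L1/L2 = -/HBE/- → run H
t=34: L0/L1/L2 = -/HBE/- → run H
t=35: L0/L1/L2 = -/BE/- → run B
t=36: L0/L1/L2 = -/BE/- → run B
t=37: L0/L1/L2 = -/E/- → run E
t=38: L0/L1/L2 = -/E/- → run E
t=39: L0/L1/L2 = -/E/- → run E
t=40: L0/L1/L2 = -/E/- → run E
t=41: L0/L1/L2 = -/E/- → run E
t=42: (idle)
t=43: (idle)
t=44: (idle)

completion order = A, C, D, F, H, B, E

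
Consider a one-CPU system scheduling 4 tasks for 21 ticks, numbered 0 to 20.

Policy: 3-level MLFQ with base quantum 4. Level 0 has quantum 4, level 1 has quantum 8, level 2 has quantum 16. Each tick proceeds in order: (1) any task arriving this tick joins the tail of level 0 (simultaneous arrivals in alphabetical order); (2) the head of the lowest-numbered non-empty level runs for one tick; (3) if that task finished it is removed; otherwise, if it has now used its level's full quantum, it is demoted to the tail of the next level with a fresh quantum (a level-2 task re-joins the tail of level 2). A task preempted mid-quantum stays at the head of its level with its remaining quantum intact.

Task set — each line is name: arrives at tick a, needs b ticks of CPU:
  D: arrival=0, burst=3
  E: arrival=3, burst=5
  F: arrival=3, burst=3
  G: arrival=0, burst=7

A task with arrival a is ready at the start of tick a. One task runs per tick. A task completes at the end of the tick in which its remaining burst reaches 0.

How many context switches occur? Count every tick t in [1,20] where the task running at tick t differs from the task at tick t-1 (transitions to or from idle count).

t=0: L0/L1/L2 = DG/-/- → run D
t=1: L0/L1/L2 = DG/-/- → run D
t=2: L0/L1/L2 = DG/-/- → run D
t=3: L0/L1/L2 = GEF/-/- → run G
t=4: L0/L1/L2 = GEF/-/- → run G
t=5: L0/L1/L2 = GEF/-/- → run G
t=6: L0/L1/L2 = GEF/-/- → run G
t=7: L0/L1/L2 = EF/G/- → run E
t=8: L0/L1/L2 = EF/G/- → run E
t=9: L0/L1/L2 = EF/G/- → run E
t=10: L0/L1/L2 = EF/G/- → run E
t=11: L0/L1/L2 = F/GE/- → run F
t=12: L0/L1/L2 = F/GE/- → run F
t=13: L0/L1/L2 = F/GE/- → run F
t=14: L0/L1/L2 = -/GE/- → run G
t=15: L0/L1/L2 = -/GE/- → run G
t=16: L0/L1/L2 = -/GE/- → run G
t=17: L0/L1/L2 = -/E/- → run E
t=18: (idle)
t=19: (idle)
t=20: (idle)

context switches = 6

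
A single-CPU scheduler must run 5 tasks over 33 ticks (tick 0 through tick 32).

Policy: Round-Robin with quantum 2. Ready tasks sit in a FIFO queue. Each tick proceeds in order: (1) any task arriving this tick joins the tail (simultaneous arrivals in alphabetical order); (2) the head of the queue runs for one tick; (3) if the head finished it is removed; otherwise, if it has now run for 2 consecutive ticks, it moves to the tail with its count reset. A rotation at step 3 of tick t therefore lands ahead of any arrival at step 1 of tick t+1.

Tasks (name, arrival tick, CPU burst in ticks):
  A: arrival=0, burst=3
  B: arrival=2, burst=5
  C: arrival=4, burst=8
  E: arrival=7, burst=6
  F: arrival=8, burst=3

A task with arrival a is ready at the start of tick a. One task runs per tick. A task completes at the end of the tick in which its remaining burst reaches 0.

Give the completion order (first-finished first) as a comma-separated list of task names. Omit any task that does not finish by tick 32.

t=0: queue=[A] q_used=0 → run A
t=1: queue=[A] q_used=1 → run A
t=2: queue=[A,B] q_used=0 → run A
t=3: queue=[B] q_used=0 → run B
t=4: queue=[B,C] q_used=1 → run B
t=5: queue=[C,B] q_used=0 → run C
t=6: queue=[C,B] q_used=1 → run C
t=7: queue=[B,C,E] q_used=0 → run B
t=8: queue=[B,C,E,F] q_used=1 → run B
t=9: queue=[C,E,F,B] q_used=0 → run C
t=10: queue=[C,E,F,B] q_used=1 → run C
t=11: queue=[E,F,B,C] q_used=0 → run E
t=12: queue=[E,F,B,C] q_used=1 → run E
t=13: queue=[F,B,C,E] q_used=0 → run F
t=14: queue=[F,B,C,E] q_used=1 → run F
t=15: queue=[B,C,E,F] q_used=0 → run B
t=16: queue=[C,E,F] q_used=0 → run C
t=17: queue=[C,E,F] q_used=1 → run C
t=18: queue=[E,F,C] q_used=0 → run E
t=19: queue=[E,F,C] q_used=1 → run E
t=20: queue=[F,C,E] q_used=0 → run F
t=21: queue=[C,E] q_used=0 → run C
t=22: queue=[C,E] q_used=1 → run C
t=23: queue=[E] q_used=0 → run E
t=24: queue=[E] q_used=1 → run E
t=25: (idle)
t=26: (idle)
t=27: (idle)
t=28: (idle)
t=29: (idle)
t=30: (idle)
t=31: (idle)
t=32: (idle)

completion order = A, B, F, C, E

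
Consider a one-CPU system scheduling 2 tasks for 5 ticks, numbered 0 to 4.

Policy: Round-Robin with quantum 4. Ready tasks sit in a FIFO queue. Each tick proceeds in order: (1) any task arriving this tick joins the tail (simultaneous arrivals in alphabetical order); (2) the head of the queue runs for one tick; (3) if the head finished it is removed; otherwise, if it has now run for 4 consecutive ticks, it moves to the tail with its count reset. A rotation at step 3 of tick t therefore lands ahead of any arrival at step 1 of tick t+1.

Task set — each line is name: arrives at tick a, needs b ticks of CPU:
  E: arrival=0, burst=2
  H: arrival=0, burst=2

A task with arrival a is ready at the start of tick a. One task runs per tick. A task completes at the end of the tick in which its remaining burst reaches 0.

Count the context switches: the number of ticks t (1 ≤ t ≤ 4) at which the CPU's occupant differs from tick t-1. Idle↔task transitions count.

context switches = 2

t=0: queue=[E,H] q_used=0 → run E
t=1: queue=[E,H] q_used=1 → run E
t=2: queue=[H] q_used=0 → run H
t=3: queue=[H] q_used=1 → run H
t=4: (idle)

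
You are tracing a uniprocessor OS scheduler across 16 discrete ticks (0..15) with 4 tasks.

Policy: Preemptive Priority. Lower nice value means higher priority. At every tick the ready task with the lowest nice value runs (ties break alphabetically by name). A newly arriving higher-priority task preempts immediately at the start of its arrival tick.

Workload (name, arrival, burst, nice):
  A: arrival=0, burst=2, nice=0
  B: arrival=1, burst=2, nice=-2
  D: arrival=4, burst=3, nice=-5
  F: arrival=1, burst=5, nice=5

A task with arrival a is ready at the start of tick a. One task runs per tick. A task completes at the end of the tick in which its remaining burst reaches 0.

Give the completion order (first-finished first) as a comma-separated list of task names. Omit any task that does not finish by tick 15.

completion order = B, A, D, F

t=0: ready={A} → run A
t=1: ready={A,B,F} → run B
t=2: ready={A,B,F} → run B
t=3: ready={A,F} → run A
t=4: ready={D,F} → run D
t=5: ready={D,F} → run D
t=6: ready={D,F} → run D
t=7: ready={F} → run F
t=8: ready={F} → run F
t=9: ready={F} → run F
t=10: ready={F} → run F
t=11: ready={F} → run F
t=12: (idle)
t=13: (idle)
t=14: (idle)
t=15: (idle)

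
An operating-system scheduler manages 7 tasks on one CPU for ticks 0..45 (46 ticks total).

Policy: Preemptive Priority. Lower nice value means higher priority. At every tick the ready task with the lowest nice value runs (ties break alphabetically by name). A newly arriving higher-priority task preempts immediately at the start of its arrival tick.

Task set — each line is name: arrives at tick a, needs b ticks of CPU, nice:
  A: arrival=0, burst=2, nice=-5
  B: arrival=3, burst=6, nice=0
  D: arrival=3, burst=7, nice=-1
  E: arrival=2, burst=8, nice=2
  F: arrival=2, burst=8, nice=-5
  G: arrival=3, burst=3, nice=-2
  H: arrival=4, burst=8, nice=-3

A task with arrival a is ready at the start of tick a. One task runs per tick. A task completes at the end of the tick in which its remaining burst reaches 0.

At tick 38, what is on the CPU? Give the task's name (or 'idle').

t=0: ready={A} → run A
t=1: ready={A} → run A
t=2: ready={E,F} → run F
t=3: ready={B,D,E,F,G} → run F
t=4: ready={B,D,E,F,G,H} → run F
t=5: ready={B,D,E,F,G,H} → run F
t=6: ready={B,D,E,F,G,H} → run F
t=7: ready={B,D,E,F,G,H} → run F
t=8: ready={B,D,E,F,G,H} → run F
t=9: ready={B,D,E,F,G,H} → run F
t=10: ready={B,D,E,G,H} → run H
t=11: ready={B,D,E,G,H} → run H
t=12: ready={B,D,E,G,H} → run H
t=13: ready={B,D,E,G,H} → run H
t=14: ready={B,D,E,G,H} → run H
t=15: ready={B,D,E,G,H} → run H
t=16: ready={B,D,E,G,H} → run H
t=17: ready={B,D,E,G,H} → run H
t=18: ready={B,D,E,G} → run G
t=19: ready={B,D,E,G} → run G
t=20: ready={B,D,E,G} → run G
t=21: ready={B,D,E} → run D
t=22: ready={B,D,E} → run D
t=23: ready={B,D,E} → run D
t=24: ready={B,D,E} → run D
t=25: ready={B,D,E} → run D
t=26: ready={B,D,E} → run D
t=27: ready={B,D,E} → run D
t=28: ready={B,E} → run B
t=29: ready={B,E} → run B
t=30: ready={B,E} → run B
t=31: ready={B,E} → run B
t=32: ready={B,E} → run B
t=33: ready={B,E} → run B
t=34: ready={E} → run E
t=35: ready={E} → run E
t=36: ready={E} → run E
t=37: ready={E} → run E
t=38: ready={E} → run E
t=39: ready={E} → run E
t=40: ready={E} → run E
t=41: ready={E} → run E
t=42: (idle)
t=43: (idle)
t=44: (idle)
t=45: (idle)

running at tick 38 = E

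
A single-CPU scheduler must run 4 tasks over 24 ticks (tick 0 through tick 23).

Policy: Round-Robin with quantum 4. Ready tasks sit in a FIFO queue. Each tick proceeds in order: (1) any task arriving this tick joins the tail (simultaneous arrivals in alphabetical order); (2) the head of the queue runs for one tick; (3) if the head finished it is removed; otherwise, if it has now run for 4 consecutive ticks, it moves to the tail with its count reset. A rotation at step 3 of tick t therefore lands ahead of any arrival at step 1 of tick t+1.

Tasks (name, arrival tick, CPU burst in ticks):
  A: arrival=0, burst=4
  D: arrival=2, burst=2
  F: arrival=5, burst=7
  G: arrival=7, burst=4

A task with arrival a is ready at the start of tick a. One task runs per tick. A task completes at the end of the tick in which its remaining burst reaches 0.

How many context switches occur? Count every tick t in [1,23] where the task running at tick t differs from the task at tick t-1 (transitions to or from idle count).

context switches = 5

t=0: queue=[A] q_used=0 → run A
t=1: queue=[A] q_used=1 → run A
t=2: queue=[A,D] q_used=2 → run A
t=3: queue=[A,D] q_used=3 → run A
t=4: queue=[D] q_used=0 → run D
t=5: queue=[D,F] q_used=1 → run D
t=6: queue=[F] q_used=0 → run F
t=7: queue=[F,G] q_used=1 → run F
t=8: queue=[F,G] q_used=2 → run F
t=9: queue=[F,G] q_used=3 → run F
t=10: queue=[G,F] q_used=0 → run G
t=11: queue=[G,F] q_used=1 → run G
t=12: queue=[G,F] q_used=2 → run G
t=13: queue=[G,F] q_used=3 → run G
t=14: queue=[F] q_used=0 → run F
t=15: queue=[F] q_used=1 → run F
t=16: queue=[F] q_used=2 → run F
t=17: (idle)
t=18: (idle)
t=19: (idle)
t=20: (idle)
t=21: (idle)
t=22: (idle)
t=23: (idle)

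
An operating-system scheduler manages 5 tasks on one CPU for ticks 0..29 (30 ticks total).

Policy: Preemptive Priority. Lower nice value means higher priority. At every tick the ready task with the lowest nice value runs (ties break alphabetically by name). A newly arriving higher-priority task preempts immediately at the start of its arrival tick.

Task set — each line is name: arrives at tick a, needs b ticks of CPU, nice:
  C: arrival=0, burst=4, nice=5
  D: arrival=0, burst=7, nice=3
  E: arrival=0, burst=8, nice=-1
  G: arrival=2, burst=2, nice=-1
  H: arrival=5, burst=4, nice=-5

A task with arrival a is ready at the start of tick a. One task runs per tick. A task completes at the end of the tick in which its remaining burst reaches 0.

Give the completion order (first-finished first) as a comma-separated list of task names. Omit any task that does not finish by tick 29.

completion order = H, E, G, D, C

t=0: ready={C,D,E} → run E
t=1: ready={C,D,E} → run E
t=2: ready={C,D,E,G} → run E
t=3: ready={C,D,E,G} → run E
t=4: ready={C,D,E,G} → run E
t=5: ready={C,D,E,G,H} → run H
t=6: ready={C,D,E,G,H} → run H
t=7: ready={C,D,E,G,H} → run H
t=8: ready={C,D,E,G,H} → run H
t=9: ready={C,D,E,G} → run E
t=10: ready={C,D,E,G} → run E
t=11: ready={C,D,E,G} → run E
t=12: ready={C,D,G} → run G
t=13: ready={C,D,G} → run G
t=14: ready={C,D} → run D
t=15: ready={C,D} → run D
t=16: ready={C,D} → run D
t=17: ready={C,D} → run D
t=18: ready={C,D} → run D
t=19: ready={C,D} → run D
t=20: ready={C,D} → run D
t=21: ready={C} → run C
t=22: ready={C} → run C
t=23: ready={C} → run C
t=24: ready={C} → run C
t=25: (idle)
t=26: (idle)
t=27: (idle)
t=28: (idle)
t=29: (idle)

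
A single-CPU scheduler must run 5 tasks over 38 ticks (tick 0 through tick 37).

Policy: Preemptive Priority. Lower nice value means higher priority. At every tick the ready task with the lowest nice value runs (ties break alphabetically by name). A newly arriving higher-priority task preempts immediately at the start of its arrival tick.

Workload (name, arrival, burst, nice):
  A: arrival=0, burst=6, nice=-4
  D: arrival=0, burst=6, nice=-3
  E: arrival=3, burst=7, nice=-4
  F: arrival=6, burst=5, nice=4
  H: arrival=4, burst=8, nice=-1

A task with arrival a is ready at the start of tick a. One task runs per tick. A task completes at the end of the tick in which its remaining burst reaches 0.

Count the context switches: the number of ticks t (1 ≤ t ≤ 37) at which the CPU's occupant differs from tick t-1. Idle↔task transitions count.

t=0: ready={A,D} → run A
t=1: ready={A,D} → run A
t=2: ready={A,D} → run A
t=3: ready={A,D,E} → run A
t=4: ready={A,D,E,H} → run A
t=5: ready={A,D,E,H} → run A
t=6: ready={D,E,F,H} → run E
t=7: ready={D,E,F,H} → run E
t=8: ready={D,E,F,H} → run E
t=9: ready={D,E,F,H} → run E
t=10: ready={D,E,F,H} → run E
t=11: ready={D,E,F,H} → run E
t=12: ready={D,E,F,H} → run E
t=13: ready={D,F,H} → run D
t=14: ready={D,F,H} → run D
t=15: ready={D,F,H} → run D
t=16: ready={D,F,H} → run D
t=17: ready={D,F,H} → run D
t=18: ready={D,F,H} → run D
t=19: ready={F,H} → run H
t=20: ready={F,H} → run H
t=21: ready={F,H} → run H
t=22: ready={F,H} → run H
t=23: ready={F,H} → run H
t=24: ready={F,H} → run H
t=25: ready={F,H} → run H
t=26: ready={F,H} → run H
t=27: ready={F} → run F
t=28: ready={F} → run F
t=29: ready={F} → run F
t=30: ready={F} → run F
t=31: ready={F} → run F
t=32: (idle)
t=33: (idle)
t=34: (idle)
t=35: (idle)
t=36: (idle)
t=37: (idle)

context switches = 5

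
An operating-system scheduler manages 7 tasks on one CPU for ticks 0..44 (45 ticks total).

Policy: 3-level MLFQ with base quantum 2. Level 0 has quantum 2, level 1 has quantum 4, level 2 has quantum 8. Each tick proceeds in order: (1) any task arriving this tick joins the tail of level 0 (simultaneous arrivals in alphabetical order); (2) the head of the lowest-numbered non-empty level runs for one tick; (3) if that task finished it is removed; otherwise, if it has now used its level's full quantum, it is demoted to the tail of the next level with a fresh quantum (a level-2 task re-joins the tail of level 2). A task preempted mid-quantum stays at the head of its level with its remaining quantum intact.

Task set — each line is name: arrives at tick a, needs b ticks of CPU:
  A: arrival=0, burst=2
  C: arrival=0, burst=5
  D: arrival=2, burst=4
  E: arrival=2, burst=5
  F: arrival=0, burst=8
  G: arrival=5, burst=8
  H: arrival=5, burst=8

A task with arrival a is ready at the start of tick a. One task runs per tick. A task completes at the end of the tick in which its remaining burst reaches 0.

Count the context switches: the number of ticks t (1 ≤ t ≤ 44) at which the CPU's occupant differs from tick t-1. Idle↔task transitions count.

t=0: L0/L1/L2 = ACF/-/- → run A
t=1: L0/L1/L2 = ACF/-/- → run A
t=2: L0/L1/L2 = CFDE/-/- → run C
t=3: L0/L1/L2 = CFDE/-/- → run C
t=4: L0/L1/L2 = FDE/C/- → run F
t=5: L0/L1/L2 = FDEGH/C/- → run F
t=6: L0/L1/L2 = DEGH/CF/- → run D
t=7: L0/L1/L2 = DEGH/CF/- → run D
t=8: L0/L1/L2 = EGH/CFD/- → run E
t=9: L0/L1/L2 = EGH/CFD/- → run E
t=10: L0/L1/L2 = GH/CFDE/- → run G
t=11: L0/L1/L2 = GH/CFDE/- → run G
t=12: L0/L1/L2 = H/CFDEG/- → run H
t=13: L0/L1/L2 = H/CFDEG/- → run H
t=14: L0/L1/L2 = -/CFDEGH/- → run C
t=15: L0/L1/L2 = -/CFDEGH/- → run C
t=16: L0/L1/L2 = -/CFDEGH/- → run C
t=17: L0/L1/L2 = -/FDEGH/- → run F
t=18: L0/L1/L2 = -/FDEGH/- → run F
t=19: L0/L1/L2 = -/FDEGH/- → run F
t=20: L0/L1/L2 = -/FDEGH/- → run F
t=21: L0/L1/L2 = -/DEGH/F → run D
t=22: L0/L1/L2 = -/DEGH/F → run D
t=23: L0/L1/L2 = -/EGH/F → run E
t=24: L0/L1/L2 = -/EGH/F → run E
t=25: L0/L1/L2 = -/EGH/F → run E
t=26: L0/L1/L2 = -/GH/F → run G
t=27: L0/L1/L2 = -/GH/F → run G
t=28: L0/L1/L2 = -/GH/F → run G
t=29: L0/L1/L2 = -/GH/F → run G
t=30: L0/L1/L2 = -/H/FG → run H
t=31: L0/L1/L2 = -/H/FG → run H
t=32: L0/L1/L2 = -/H/FG → run H
t=33: L0/L1/L2 = -/H/FG → run H
t=34: L0/L1/L2 = -/-/FGH → run F
t=35: L0/L1/L2 = -/-/FGH → run F
t=36: L0/L1/L2 = -/-/GH → run G
t=37: L0/L1/L2 = -/-/GH → run G
t=38: L0/L1/L2 = -/-/H → run H
t=39: L0/L1/L2 = -/-/H → run H
t=40: (idle)
t=41: (idle)
t=42: (idle)
t=43: (idle)
t=44: (idle)

context switches = 16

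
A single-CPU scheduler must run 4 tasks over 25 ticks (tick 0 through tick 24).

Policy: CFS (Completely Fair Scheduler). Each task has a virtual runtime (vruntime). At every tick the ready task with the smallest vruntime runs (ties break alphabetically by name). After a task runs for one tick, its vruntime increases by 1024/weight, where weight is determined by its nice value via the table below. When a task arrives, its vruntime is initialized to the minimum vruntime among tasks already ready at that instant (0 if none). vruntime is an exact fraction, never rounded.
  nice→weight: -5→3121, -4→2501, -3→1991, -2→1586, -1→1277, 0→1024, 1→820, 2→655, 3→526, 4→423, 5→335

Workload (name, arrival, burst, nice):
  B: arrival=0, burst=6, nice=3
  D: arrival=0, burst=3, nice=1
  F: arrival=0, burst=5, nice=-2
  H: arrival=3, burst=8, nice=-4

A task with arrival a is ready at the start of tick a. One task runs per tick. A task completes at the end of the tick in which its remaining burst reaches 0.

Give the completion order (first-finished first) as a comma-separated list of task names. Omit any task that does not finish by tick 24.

t=0: vr[B=0 D=0 F=0] → run B
t=1: vr[B=512/263 D=0 F=0] → run D
t=2: vr[B=512/263 D=256/205 F=0] → run F
t=3: vr[B=512/263 D=256/205 F=512/793 H=512/793] → run F
t=4: vr[B=512/263 D=256/205 F=1024/793 H=512/793] → run H
t=5: vr[B=512/263 D=256/205 F=1024/793 H=34304/32513] → run H
t=6: vr[B=512/263 D=256/205 F=1024/793 H=47616/32513] → run D
t=7: vr[B=512/263 D=512/205 F=1024/793 H=47616/32513] → run F
t=8: vr[B=512/263 D=512/205 F=1536/793 H=47616/32513] → run H
t=9: vr[B=512/263 D=512/205 F=1536/793 H=60928/32513] → run H
t=10: vr[B=512/263 D=512/205 F=1536/793 H=74240/32513] → run F
t=11: vr[B=512/263 D=512/205 F=2048/793 H=74240/32513] → run B
t=12: vr[B=1024/263 D=512/205 F=2048/793 H=74240/32513] → run H
t=13: vr[B=1024/263 D=512/205 F=2048/793 H=87552/32513] → run D
t=14: vr[B=1024/263 F=2048/793 H=87552/32513] → run F
t=15: vr[B=1024/263 H=87552/32513] → run H
t=16: vr[B=1024/263 H=100864/32513] → run H
t=17: vr[B=1024/263 H=114176/32513] → run H
t=18: vr[B=1024/263] → run B
t=19: vr[B=1536/263] → run B
t=20: vr[B=2048/263] → run B
t=21: vr[B=2560/263] → run B
t=22: (idle)
t=23: (idle)
t=24: (idle)

completion order = D, F, H, B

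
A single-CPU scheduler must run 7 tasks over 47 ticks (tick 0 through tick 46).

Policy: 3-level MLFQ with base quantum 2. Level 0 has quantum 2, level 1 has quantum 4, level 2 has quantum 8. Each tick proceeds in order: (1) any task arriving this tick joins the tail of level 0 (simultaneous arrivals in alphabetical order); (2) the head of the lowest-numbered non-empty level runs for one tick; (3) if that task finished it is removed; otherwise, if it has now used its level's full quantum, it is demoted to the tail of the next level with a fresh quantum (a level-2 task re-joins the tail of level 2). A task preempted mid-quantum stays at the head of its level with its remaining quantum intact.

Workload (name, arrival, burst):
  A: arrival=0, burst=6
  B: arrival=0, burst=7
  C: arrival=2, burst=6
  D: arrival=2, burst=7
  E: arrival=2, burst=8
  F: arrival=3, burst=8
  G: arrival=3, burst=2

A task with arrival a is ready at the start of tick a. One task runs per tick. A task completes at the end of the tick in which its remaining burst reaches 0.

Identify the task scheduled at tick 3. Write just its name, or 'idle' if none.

running at tick 3 = B

t=0: L0/L1/L2 = AB/-/- → run A
t=1: L0/L1/L2 = AB/-/- → run A
t=2: L0/L1/L2 = BCDE/A/- → run B
t=3: L0/L1/L2 = BCDEFG/A/- → run B
t=4: L0/L1/L2 = CDEFG/AB/- → run C
t=5: L0/L1/L2 = CDEFG/AB/- → run C
t=6: L0/L1/L2 = DEFG/ABC/- → run D
t=7: L0/L1/L2 = DEFG/ABC/- → run D
t=8: L0/L1/L2 = EFG/ABCD/- → run E
t=9: L0/L1/L2 = EFG/ABCD/- → run E
t=10: L0/L1/L2 = FG/ABCDE/- → run F
t=11: L0/L1/L2 = FG/ABCDE/- → run F
t=12: L0/L1/L2 = G/ABCDEF/- → run G
t=13: L0/L1/L2 = G/ABCDEF/- → run G
t=14: L0/L1/L2 = -/ABCDEF/- → run A
t=15: L0/L1/L2 = -/ABCDEF/- → run A
t=16: L0/L1/L2 = -/ABCDEF/- → run A
t=17: L0/L1/L2 = -/ABCDEF/- → run A
t=18: L0/L1/L2 = -/BCDEF/- → run B
t=19: L0/L1/L2 = -/BCDEF/- → run B
t=20: L0/L1/L2 = -/BCDEF/- → run B
t=21: L0/L1/L2 = -/BCDEF/- → run B
t=22: L0/L1/L2 = -/CDEF/B → run C
t=23: L0/L1/L2 = -/CDEF/B → run C
t=24: L0/L1/L2 = -/CDEF/B → run C
t=25: L0/L1/L2 = -/CDEF/B → run C
t=26: L0/L1/L2 = -/DEF/B → run D
t=27: L0/L1/L2 = -/DEF/B → run D
t=28: L0/L1/L2 = -/DEF/B → run D
t=29: L0/L1/L2 = -/DEF/B → run D
t=30: L0/L1/L2 = -/EF/BD → run E
t=31: L0/L1/L2 = -/EF/BD → run E
t=32: L0/L1/L2 = -/EF/BD → run E
t=33: L0/L1/L2 = -/EF/BD → run E
t=34: L0/L1/L2 = -/F/BDE → run F
t=35: L0/L1/L2 = -/F/BDE → run F
t=36: L0/L1/L2 = -/F/BDE → run F
t=37: L0/L1/L2 = -/F/BDE → run F
t=38: L0/L1/L2 = -/-/BDEF → run B
t=39: L0/L1/L2 = -/-/DEF → run D
t=40: L0/L1/L2 = -/-/EF → run E
t=41: L0/L1/L2 = -/-/EF → run E
t=42: L0/L1/L2 = -/-/F → run F
t=43: L0/L1/L2 = -/-/F → run F
t=44: (idle)
t=45: (idle)
t=46: (idle)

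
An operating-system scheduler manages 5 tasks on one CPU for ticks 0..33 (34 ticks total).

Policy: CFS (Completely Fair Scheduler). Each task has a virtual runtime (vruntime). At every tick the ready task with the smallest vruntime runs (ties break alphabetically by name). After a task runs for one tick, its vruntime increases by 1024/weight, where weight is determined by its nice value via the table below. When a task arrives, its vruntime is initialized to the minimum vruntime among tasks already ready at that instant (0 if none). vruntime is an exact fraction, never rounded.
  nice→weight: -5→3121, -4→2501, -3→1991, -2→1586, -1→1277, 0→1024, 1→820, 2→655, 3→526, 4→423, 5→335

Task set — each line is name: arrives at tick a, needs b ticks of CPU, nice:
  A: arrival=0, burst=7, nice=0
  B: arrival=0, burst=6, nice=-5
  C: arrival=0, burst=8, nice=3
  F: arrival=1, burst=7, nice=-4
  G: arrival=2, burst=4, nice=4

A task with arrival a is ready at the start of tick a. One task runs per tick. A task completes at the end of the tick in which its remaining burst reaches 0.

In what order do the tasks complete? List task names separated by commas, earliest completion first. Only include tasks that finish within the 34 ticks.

t=0: vr[A=0 B=0 C=0] → run A
t=1: vr[A=1 B=0 C=0 F=0] → run B
t=2: vr[A=1 B=1024/3121 C=0 F=0 G=0] → run C
t=3: vr[A=1 B=1024/3121 C=512/263 F=0 G=0] → run F
t=4: vr[A=1 B=1024/3121 C=512/263 F=1024/2501 G=0] → run G
t=5: vr[A=1 B=1024/3121 C=512/263 F=1024/2501 G=1024/423] → run B
t=6: vr[A=1 B=2048/3121 C=512/263 F=1024/2501 G=1024/423] → run F
t=7: vr[A=1 B=2048/3121 C=512/263 F=2048/2501 G=1024/423] → run B
t=8: vr[A=1 B=3072/3121 C=512/263 F=2048/2501 G=1024/423] → run F
t=9: vr[A=1 B=3072/3121 C=512/263 F=3072/2501 G=1024/423] → run B
t=10: vr[A=1 B=4096/3121 C=512/263 F=3072/2501 G=1024/423] → run A
t=11: vr[A=2 B=4096/3121 C=512/263 F=3072/2501 G=1024/423] → run F
t=12: vr[A=2 B=4096/3121 C=512/263 F=4096/2501 G=1024/423] → run B
t=13: vr[A=2 B=5120/3121 C=512/263 F=4096/2501 G=1024/423] → run F
t=14: vr[A=2 B=5120/3121 C=512/263 F=5120/2501 G=1024/423] → run B
t=15: vr[A=2 C=512/263 F=5120/2501 G=1024/423] → run C
t=16: vr[A=2 C=1024/263 F=5120/2501 G=1024/423] → run A
t=17: vr[A=3 C=1024/263 F=5120/2501 G=1024/423] → run F
t=18: vr[A=3 C=1024/263 F=6144/2501 G=1024/423] → run G
t=19: vr[A=3 C=1024/263 F=6144/2501 G=2048/423] → run F
t=20: vr[A=3 C=1024/263 G=2048/423] → run A
t=21: vr[A=4 C=1024/263 G=2048/423] → run C
t=22: vr[A=4 C=1536/263 G=2048/423] → run A
t=23: vr[A=5 C=1536/263 G=2048/423] → run G
t=24: vr[A=5 C=1536/263 G=1024/141] → run A
t=25: vr[A=6 C=1536/263 G=1024/141] → run C
t=26: vr[A=6 C=2048/263 G=1024/141] → run A
t=27: vr[C=2048/263 G=1024/141] → run G
t=28: vr[C=2048/263] → run C
t=29: vr[C=2560/263] → run C
t=30: vr[C=3072/263] → run C
t=31: vr[C=3584/263] → run C
t=32: (idle)
t=33: (idle)

completion order = B, F, A, G, C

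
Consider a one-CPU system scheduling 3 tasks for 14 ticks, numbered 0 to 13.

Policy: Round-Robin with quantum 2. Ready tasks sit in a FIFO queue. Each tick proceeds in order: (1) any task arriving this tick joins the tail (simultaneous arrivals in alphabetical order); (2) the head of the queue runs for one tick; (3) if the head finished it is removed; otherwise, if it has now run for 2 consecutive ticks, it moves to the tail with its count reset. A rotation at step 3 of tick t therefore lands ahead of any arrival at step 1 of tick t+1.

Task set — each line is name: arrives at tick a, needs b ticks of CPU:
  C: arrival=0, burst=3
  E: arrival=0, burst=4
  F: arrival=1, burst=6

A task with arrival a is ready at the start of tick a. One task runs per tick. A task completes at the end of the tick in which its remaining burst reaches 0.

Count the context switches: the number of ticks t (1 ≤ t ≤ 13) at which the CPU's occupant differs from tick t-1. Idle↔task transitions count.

t=0: queue=[C,E] q_used=0 → run C
t=1: queue=[C,E,F] q_used=1 → run C
t=2: queue=[E,F,C] q_used=0 → run E
t=3: queue=[E,F,C] q_used=1 → run E
t=4: queue=[F,C,E] q_used=0 → run F
t=5: queue=[F,C,E] q_used=1 → run F
t=6: queue=[C,E,F] q_used=0 → run C
t=7: queue=[E,F] q_used=0 → run E
t=8: queue=[E,F] q_used=1 → run E
t=9: queue=[F] q_used=0 → run F
t=10: queue=[F] q_used=1 → run F
t=11: queue=[F] q_used=0 → run F
t=12: queue=[F] q_used=1 → run F
t=13: (idle)

context switches = 6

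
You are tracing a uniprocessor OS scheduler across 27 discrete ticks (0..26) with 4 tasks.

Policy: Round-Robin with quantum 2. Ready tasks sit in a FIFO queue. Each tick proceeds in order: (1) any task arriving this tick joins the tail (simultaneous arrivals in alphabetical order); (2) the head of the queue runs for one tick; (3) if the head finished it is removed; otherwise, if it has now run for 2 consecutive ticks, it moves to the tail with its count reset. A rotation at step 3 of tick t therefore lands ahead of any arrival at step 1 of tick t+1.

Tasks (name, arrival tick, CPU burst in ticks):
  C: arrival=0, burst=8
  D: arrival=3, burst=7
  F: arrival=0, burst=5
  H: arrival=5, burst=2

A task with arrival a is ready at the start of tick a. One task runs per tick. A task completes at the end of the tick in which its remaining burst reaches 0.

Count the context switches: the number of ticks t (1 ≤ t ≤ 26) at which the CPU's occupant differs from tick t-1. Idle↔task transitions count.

context switches = 11

t=0: queue=[C,F] q_used=0 → run C
t=1: queue=[C,F] q_used=1 → run C
t=2: queue=[F,C] q_used=0 → run F
t=3: queue=[F,C,D] q_used=1 → run F
t=4: queue=[C,D,F] q_used=0 → run C
t=5: queue=[C,D,F,H] q_used=1 → run C
t=6: queue=[D,F,H,C] q_used=0 → run D
t=7: queue=[D,F,H,C] q_used=1 → run D
t=8: queue=[F,H,C,D] q_used=0 → run F
t=9: queue=[F,H,C,D] q_used=1 → run F
t=10: queue=[H,C,D,F] q_used=0 → run H
t=11: queue=[H,C,D,F] q_used=1 → run H
t=12: queue=[C,D,F] q_used=0 → run C
t=13: queue=[C,D,F] q_used=1 → run C
t=14: queue=[D,F,C] q_used=0 → run D
t=15: queue=[D,F,C] q_used=1 → run D
t=16: queue=[F,C,D] q_used=0 → run F
t=17: queue=[C,D] q_used=0 → run C
t=18: queue=[C,D] q_used=1 → run C
t=19: queue=[D] q_used=0 → run D
t=20: queue=[D] q_used=1 → run D
t=21: queue=[D] q_used=0 → run D
t=22: (idle)
t=23: (idle)
t=24: (idle)
t=25: (idle)
t=26: (idle)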